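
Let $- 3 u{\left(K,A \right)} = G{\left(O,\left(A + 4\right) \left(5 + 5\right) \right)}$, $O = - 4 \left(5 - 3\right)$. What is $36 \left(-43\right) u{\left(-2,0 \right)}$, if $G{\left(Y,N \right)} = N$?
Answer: $20640$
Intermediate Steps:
$O = -8$ ($O = \left(-4\right) 2 = -8$)
$u{\left(K,A \right)} = - \frac{40}{3} - \frac{10 A}{3}$ ($u{\left(K,A \right)} = - \frac{\left(A + 4\right) \left(5 + 5\right)}{3} = - \frac{\left(4 + A\right) 10}{3} = - \frac{40 + 10 A}{3} = - \frac{40}{3} - \frac{10 A}{3}$)
$36 \left(-43\right) u{\left(-2,0 \right)} = 36 \left(-43\right) \left(- \frac{40}{3} - 0\right) = - 1548 \left(- \frac{40}{3} + 0\right) = \left(-1548\right) \left(- \frac{40}{3}\right) = 20640$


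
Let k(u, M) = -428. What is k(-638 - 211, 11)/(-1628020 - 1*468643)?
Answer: 428/2096663 ≈ 0.00020413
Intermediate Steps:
k(-638 - 211, 11)/(-1628020 - 1*468643) = -428/(-1628020 - 1*468643) = -428/(-1628020 - 468643) = -428/(-2096663) = -428*(-1/2096663) = 428/2096663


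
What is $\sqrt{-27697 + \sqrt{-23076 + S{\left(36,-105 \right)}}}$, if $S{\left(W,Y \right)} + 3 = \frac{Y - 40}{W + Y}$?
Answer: $\frac{\sqrt{-131865417 + 69 i \sqrt{109869114}}}{69} \approx 0.45639 + 166.42 i$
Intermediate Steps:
$S{\left(W,Y \right)} = -3 + \frac{-40 + Y}{W + Y}$ ($S{\left(W,Y \right)} = -3 + \frac{Y - 40}{W + Y} = -3 + \frac{-40 + Y}{W + Y}$)
$\sqrt{-27697 + \sqrt{-23076 + S{\left(36,-105 \right)}}} = \sqrt{-27697 + \sqrt{-23076 + \frac{-40 - 108 - -210}{36 - 105}}} = \sqrt{-27697 + \sqrt{-23076 + \frac{-40 - 108 + 210}{-69}}} = \sqrt{-27697 + \sqrt{-23076 - \frac{62}{69}}} = \sqrt{-27697 + \sqrt{- \frac{1592306}{69}}} = \sqrt{-27697 + \frac{i \sqrt{109869114}}{69}}$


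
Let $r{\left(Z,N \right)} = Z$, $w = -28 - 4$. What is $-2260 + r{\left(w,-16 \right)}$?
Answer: $-2292$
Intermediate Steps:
$w = -32$
$-2260 + r{\left(w,-16 \right)} = -2260 - 32 = -2292$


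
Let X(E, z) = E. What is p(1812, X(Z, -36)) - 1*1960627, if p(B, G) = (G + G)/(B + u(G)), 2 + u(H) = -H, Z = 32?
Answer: -1742997371/889 ≈ -1.9606e+6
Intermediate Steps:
u(H) = -2 - H
p(B, G) = 2*G/(-2 + B - G) (p(B, G) = (G + G)/(B + (-2 - G)) = (2*G)/(-2 + B - G) = 2*G/(-2 + B - G))
p(1812, X(Z, -36)) - 1*1960627 = 2*32/(-2 + 1812 - 1*32) - 1*1960627 = 2*32/(-2 + 1812 - 32) - 1960627 = 2*32/1778 - 1960627 = 2*32*(1/1778) - 1960627 = 32/889 - 1960627 = -1742997371/889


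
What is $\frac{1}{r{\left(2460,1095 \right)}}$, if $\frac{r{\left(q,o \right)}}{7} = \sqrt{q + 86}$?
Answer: $\frac{\sqrt{2546}}{17822} \approx 0.0028312$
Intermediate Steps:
$r{\left(q,o \right)} = 7 \sqrt{86 + q}$ ($r{\left(q,o \right)} = 7 \sqrt{q + 86} = 7 \sqrt{86 + q}$)
$\frac{1}{r{\left(2460,1095 \right)}} = \frac{1}{7 \sqrt{86 + 2460}} = \frac{1}{7 \sqrt{2546}} = \frac{\sqrt{2546}}{17822}$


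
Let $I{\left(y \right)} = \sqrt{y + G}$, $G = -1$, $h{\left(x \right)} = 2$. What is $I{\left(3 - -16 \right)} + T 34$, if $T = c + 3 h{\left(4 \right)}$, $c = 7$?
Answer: $442 + 3 \sqrt{2} \approx 446.24$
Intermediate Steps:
$I{\left(y \right)} = \sqrt{-1 + y}$ ($I{\left(y \right)} = \sqrt{y - 1} = \sqrt{-1 + y}$)
$T = 13$ ($T = 7 + 3 \cdot 2 = 7 + 6 = 13$)
$I{\left(3 - -16 \right)} + T 34 = \sqrt{-1 + \left(3 - -16\right)} + 13 \cdot 34 = \sqrt{-1 + \left(3 + 16\right)} + 442 = \sqrt{-1 + 19} + 442 = \sqrt{18} + 442 = 3 \sqrt{2} + 442 = 442 + 3 \sqrt{2}$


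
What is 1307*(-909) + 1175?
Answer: -1186888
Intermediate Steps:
1307*(-909) + 1175 = -1188063 + 1175 = -1186888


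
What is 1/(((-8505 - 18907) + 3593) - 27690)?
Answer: -1/51509 ≈ -1.9414e-5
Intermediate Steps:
1/(((-8505 - 18907) + 3593) - 27690) = 1/((-27412 + 3593) - 27690) = 1/(-23819 - 27690) = 1/(-51509) = -1/51509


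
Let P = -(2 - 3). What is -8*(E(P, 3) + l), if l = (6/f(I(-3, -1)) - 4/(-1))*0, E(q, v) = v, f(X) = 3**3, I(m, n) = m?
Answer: -24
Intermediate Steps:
f(X) = 27
P = 1 (P = -1*(-1) = 1)
l = 0 (l = (6/27 - 4/(-1))*0 = (6*(1/27) - 4*(-1))*0 = (2/9 + 4)*0 = (38/9)*0 = 0)
-8*(E(P, 3) + l) = -8*(3 + 0) = -8*3 = -24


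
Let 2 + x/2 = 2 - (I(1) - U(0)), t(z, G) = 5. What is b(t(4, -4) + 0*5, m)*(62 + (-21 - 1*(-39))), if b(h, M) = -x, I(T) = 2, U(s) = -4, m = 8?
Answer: 960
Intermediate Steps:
x = -12 (x = -4 + 2*(2 - (2 - 1*(-4))) = -4 + 2*(2 - (2 + 4)) = -4 + 2*(2 - 1*6) = -4 + 2*(2 - 6) = -4 + 2*(-4) = -4 - 8 = -12)
b(h, M) = 12 (b(h, M) = -1*(-12) = 12)
b(t(4, -4) + 0*5, m)*(62 + (-21 - 1*(-39))) = 12*(62 + (-21 - 1*(-39))) = 12*(62 + (-21 + 39)) = 12*(62 + 18) = 12*80 = 960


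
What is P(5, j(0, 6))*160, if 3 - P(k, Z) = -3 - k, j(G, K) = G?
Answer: 1760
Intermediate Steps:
P(k, Z) = 6 + k (P(k, Z) = 3 - (-3 - k) = 3 + (3 + k) = 6 + k)
P(5, j(0, 6))*160 = (6 + 5)*160 = 11*160 = 1760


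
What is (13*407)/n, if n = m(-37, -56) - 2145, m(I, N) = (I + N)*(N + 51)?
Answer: -5291/1680 ≈ -3.1494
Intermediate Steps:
m(I, N) = (51 + N)*(I + N) (m(I, N) = (I + N)*(51 + N) = (51 + N)*(I + N))
n = -1680 (n = ((-56)² + 51*(-37) + 51*(-56) - 37*(-56)) - 2145 = (3136 - 1887 - 2856 + 2072) - 2145 = 465 - 2145 = -1680)
(13*407)/n = (13*407)/(-1680) = 5291*(-1/1680) = -5291/1680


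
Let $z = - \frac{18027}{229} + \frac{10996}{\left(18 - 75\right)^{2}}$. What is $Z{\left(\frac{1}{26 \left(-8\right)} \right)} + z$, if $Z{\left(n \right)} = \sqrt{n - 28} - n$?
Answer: $- \frac{11657996891}{154756368} + \frac{5 i \sqrt{3029}}{52} \approx -75.331 + 5.292 i$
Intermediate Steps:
$Z{\left(n \right)} = \sqrt{-28 + n} - n$
$z = - \frac{56051639}{744021}$ ($z = \left(-18027\right) \frac{1}{229} + \frac{10996}{\left(-57\right)^{2}} = - \frac{18027}{229} + \frac{10996}{3249} = - \frac{56051639}{744021} \approx -75.336$)
$Z{\left(\frac{1}{26 \left(-8\right)} \right)} + z = \left(\sqrt{-28 + \frac{1}{26 \left(-8\right)}} - \frac{1}{26 \left(-8\right)}\right) - \frac{56051639}{744021} = \left(\sqrt{-28 + \frac{1}{-208}} - \frac{1}{-208}\right) - \frac{56051639}{744021} = \left(\sqrt{-28 - \frac{1}{208}} - - \frac{1}{208}\right) - \frac{56051639}{744021} = \left(\sqrt{- \frac{5825}{208}} + \frac{1}{208}\right) - \frac{56051639}{744021} = \left(\frac{5 i \sqrt{3029}}{52} + \frac{1}{208}\right) - \frac{56051639}{744021} = \left(\frac{1}{208} + \frac{5 i \sqrt{3029}}{52}\right) - \frac{56051639}{744021} = - \frac{11657996891}{154756368} + \frac{5 i \sqrt{3029}}{52}$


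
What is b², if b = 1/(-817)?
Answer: 1/667489 ≈ 1.4982e-6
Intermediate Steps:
b = -1/817 ≈ -0.0012240
b² = (-1/817)² = 1/667489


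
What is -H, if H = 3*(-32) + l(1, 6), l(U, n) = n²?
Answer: 60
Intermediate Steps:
H = -60 (H = 3*(-32) + 6² = -96 + 36 = -60)
-H = -1*(-60) = 60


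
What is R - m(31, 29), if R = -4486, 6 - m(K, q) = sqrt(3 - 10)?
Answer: -4492 + I*sqrt(7) ≈ -4492.0 + 2.6458*I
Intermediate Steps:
m(K, q) = 6 - I*sqrt(7) (m(K, q) = 6 - sqrt(3 - 10) = 6 - sqrt(-7) = 6 - I*sqrt(7))
R - m(31, 29) = -4486 - (6 - I*sqrt(7)) = -4486 + (-6 + I*sqrt(7)) = -4492 + I*sqrt(7)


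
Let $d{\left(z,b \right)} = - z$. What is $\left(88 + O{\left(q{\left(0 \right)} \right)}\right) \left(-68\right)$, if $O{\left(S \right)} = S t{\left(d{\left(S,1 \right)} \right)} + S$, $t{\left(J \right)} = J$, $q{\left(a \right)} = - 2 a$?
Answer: $-5984$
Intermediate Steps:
$O{\left(S \right)} = S - S^{2}$ ($O{\left(S \right)} = S \left(- S\right) + S = - S^{2} + S = S - S^{2}$)
$\left(88 + O{\left(q{\left(0 \right)} \right)}\right) \left(-68\right) = \left(88 + \left(-2\right) 0 \left(1 - \left(-2\right) 0\right)\right) \left(-68\right) = \left(88 + 0 \left(1 - 0\right)\right) \left(-68\right) = \left(88 + 0 \left(1 + 0\right)\right) \left(-68\right) = \left(88 + 0 \cdot 1\right) \left(-68\right) = \left(88 + 0\right) \left(-68\right) = 88 \left(-68\right) = -5984$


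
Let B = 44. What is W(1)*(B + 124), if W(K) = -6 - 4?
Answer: -1680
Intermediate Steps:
W(K) = -10
W(1)*(B + 124) = -10*(44 + 124) = -10*168 = -1680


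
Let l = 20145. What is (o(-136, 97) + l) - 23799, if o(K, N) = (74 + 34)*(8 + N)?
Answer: 7686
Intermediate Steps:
o(K, N) = 864 + 108*N (o(K, N) = 108*(8 + N) = 864 + 108*N)
(o(-136, 97) + l) - 23799 = ((864 + 108*97) + 20145) - 23799 = ((864 + 10476) + 20145) - 23799 = (11340 + 20145) - 23799 = 31485 - 23799 = 7686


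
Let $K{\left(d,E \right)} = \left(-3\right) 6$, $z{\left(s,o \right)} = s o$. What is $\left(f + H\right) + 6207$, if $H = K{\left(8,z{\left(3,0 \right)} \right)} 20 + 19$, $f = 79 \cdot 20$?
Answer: $7446$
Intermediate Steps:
$f = 1580$
$z{\left(s,o \right)} = o s$
$K{\left(d,E \right)} = -18$
$H = -341$ ($H = \left(-18\right) 20 + 19 = -360 + 19 = -341$)
$\left(f + H\right) + 6207 = \left(1580 - 341\right) + 6207 = 1239 + 6207 = 7446$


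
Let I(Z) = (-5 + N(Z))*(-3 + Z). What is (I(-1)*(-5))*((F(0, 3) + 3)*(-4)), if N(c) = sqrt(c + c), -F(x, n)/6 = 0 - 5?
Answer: 13200 - 2640*I*sqrt(2) ≈ 13200.0 - 3733.5*I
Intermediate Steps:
F(x, n) = 30 (F(x, n) = -6*(0 - 5) = -6*(-5) = 30)
N(c) = sqrt(2)*sqrt(c) (N(c) = sqrt(2*c) = sqrt(2)*sqrt(c))
I(Z) = (-5 + sqrt(2)*sqrt(Z))*(-3 + Z)
(I(-1)*(-5))*((F(0, 3) + 3)*(-4)) = ((15 - 5*(-1) + sqrt(2)*(-1)**(3/2) - 3*sqrt(2)*sqrt(-1))*(-5))*((30 + 3)*(-4)) = ((15 + 5 + sqrt(2)*(-I) - 3*sqrt(2)*I)*(-5))*(33*(-4)) = ((15 + 5 - I*sqrt(2) - 3*I*sqrt(2))*(-5))*(-132) = ((20 - 4*I*sqrt(2))*(-5))*(-132) = (-100 + 20*I*sqrt(2))*(-132) = 13200 - 2640*I*sqrt(2)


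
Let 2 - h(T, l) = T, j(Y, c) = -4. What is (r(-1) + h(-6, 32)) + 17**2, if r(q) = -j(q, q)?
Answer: 301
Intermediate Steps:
h(T, l) = 2 - T
r(q) = 4 (r(q) = -1*(-4) = 4)
(r(-1) + h(-6, 32)) + 17**2 = (4 + (2 - 1*(-6))) + 17**2 = (4 + (2 + 6)) + 289 = (4 + 8) + 289 = 12 + 289 = 301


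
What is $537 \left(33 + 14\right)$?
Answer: $25239$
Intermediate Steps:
$537 \left(33 + 14\right) = 537 \cdot 47 = 25239$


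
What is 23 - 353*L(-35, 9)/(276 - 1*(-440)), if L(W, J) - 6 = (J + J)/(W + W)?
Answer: 505427/25060 ≈ 20.169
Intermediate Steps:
L(W, J) = 6 + J/W (L(W, J) = 6 + (J + J)/(W + W) = 6 + (2*J)/((2*W)) = 6 + (2*J)*(1/(2*W)) = 6 + J/W)
23 - 353*L(-35, 9)/(276 - 1*(-440)) = 23 - 353*(6 + 9/(-35))/(276 - 1*(-440)) = 23 - 353*(6 + 9*(-1/35))/(276 + 440) = 23 - 353*(6 - 9/35)/716 = 23 - 70953/(35*716) = 23 - 353*201/25060 = 23 - 70953/25060 = 505427/25060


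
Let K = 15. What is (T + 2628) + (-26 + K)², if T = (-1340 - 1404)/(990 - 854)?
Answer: 46390/17 ≈ 2728.8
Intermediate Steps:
T = -343/17 (T = -2744/136 = -2744*1/136 = -343/17 ≈ -20.176)
(T + 2628) + (-26 + K)² = (-343/17 + 2628) + (-26 + 15)² = 44333/17 + (-11)² = 44333/17 + 121 = 46390/17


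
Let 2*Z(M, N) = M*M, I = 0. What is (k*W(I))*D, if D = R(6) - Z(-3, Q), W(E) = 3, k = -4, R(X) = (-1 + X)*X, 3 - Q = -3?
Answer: -306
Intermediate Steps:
Q = 6 (Q = 3 - 1*(-3) = 3 + 3 = 6)
Z(M, N) = M²/2 (Z(M, N) = (M*M)/2 = M²/2)
R(X) = X*(-1 + X)
D = 51/2 (D = 6*(-1 + 6) - (-3)²/2 = 6*5 - 9/2 = 30 - 1*9/2 = 30 - 9/2 = 51/2 ≈ 25.500)
(k*W(I))*D = -4*3*(51/2) = -12*51/2 = -306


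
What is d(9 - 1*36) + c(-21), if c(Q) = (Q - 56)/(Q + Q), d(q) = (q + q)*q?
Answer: 8759/6 ≈ 1459.8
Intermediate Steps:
d(q) = 2*q² (d(q) = (2*q)*q = 2*q²)
c(Q) = (-56 + Q)/(2*Q) (c(Q) = (-56 + Q)/((2*Q)) = (-56 + Q)*(1/(2*Q)) = (-56 + Q)/(2*Q))
d(9 - 1*36) + c(-21) = 2*(9 - 1*36)² + (½)*(-56 - 21)/(-21) = 2*(9 - 36)² + (½)*(-1/21)*(-77) = 2*(-27)² + 11/6 = 2*729 + 11/6 = 1458 + 11/6 = 8759/6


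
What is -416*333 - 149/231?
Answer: -32000117/231 ≈ -1.3853e+5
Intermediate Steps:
-416*333 - 149/231 = -138528 - 149*1/231 = -138528 - 149/231 = -32000117/231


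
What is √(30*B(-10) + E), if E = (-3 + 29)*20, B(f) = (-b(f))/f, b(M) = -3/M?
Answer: √52090/10 ≈ 22.823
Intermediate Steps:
B(f) = 3/f² (B(f) = (-(-3)/f)/f = (3/f)/f = 3/f²)
E = 520 (E = 26*20 = 520)
√(30*B(-10) + E) = √(30*(3/(-10)²) + 520) = √(30*(3*(1/100)) + 520) = √(30*(3/100) + 520) = √(9/10 + 520) = √(5209/10) = √52090/10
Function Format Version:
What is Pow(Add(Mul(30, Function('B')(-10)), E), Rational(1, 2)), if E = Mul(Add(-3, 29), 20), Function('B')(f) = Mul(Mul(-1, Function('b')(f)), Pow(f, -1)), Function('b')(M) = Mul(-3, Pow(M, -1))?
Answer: Mul(Rational(1, 10), Pow(52090, Rational(1, 2))) ≈ 22.823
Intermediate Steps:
Function('B')(f) = Mul(3, Pow(f, -2)) (Function('B')(f) = Mul(Mul(-1, Mul(-3, Pow(f, -1))), Pow(f, -1)) = Mul(Mul(3, Pow(f, -1)), Pow(f, -1)) = Mul(3, Pow(f, -2)))
E = 520 (E = Mul(26, 20) = 520)
Pow(Add(Mul(30, Function('B')(-10)), E), Rational(1, 2)) = Pow(Add(Mul(30, Mul(3, Pow(-10, -2))), 520), Rational(1, 2)) = Pow(Add(Mul(30, Mul(3, Rational(1, 100))), 520), Rational(1, 2)) = Pow(Add(Mul(30, Rational(3, 100)), 520), Rational(1, 2)) = Pow(Add(Rational(9, 10), 520), Rational(1, 2)) = Pow(Rational(5209, 10), Rational(1, 2)) = Mul(Rational(1, 10), Pow(52090, Rational(1, 2)))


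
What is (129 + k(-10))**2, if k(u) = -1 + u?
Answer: 13924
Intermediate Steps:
(129 + k(-10))**2 = (129 + (-1 - 10))**2 = (129 - 11)**2 = 118**2 = 13924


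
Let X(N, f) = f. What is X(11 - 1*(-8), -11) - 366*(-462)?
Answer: 169081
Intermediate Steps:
X(11 - 1*(-8), -11) - 366*(-462) = -11 - 366*(-462) = -11 + 169092 = 169081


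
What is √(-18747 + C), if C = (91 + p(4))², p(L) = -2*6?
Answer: 13*I*√74 ≈ 111.83*I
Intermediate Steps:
p(L) = -12
C = 6241 (C = (91 - 12)² = 79² = 6241)
√(-18747 + C) = √(-18747 + 6241) = √(-12506) = 13*I*√74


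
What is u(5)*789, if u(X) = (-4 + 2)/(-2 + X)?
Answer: -526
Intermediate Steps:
u(X) = -2/(-2 + X)
u(5)*789 = -2/(-2 + 5)*789 = -2/3*789 = -2*⅓*789 = -⅔*789 = -526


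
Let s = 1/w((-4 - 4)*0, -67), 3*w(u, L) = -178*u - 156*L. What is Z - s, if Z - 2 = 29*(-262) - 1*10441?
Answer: -62840909/3484 ≈ -18037.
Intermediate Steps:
Z = -18037 (Z = 2 + (29*(-262) - 1*10441) = 2 + (-7598 - 10441) = 2 - 18039 = -18037)
w(u, L) = -52*L - 178*u/3 (w(u, L) = (-178*u - 156*L)/3 = -52*L - 178*u/3)
s = 1/3484 (s = 1/(-52*(-67) - 178*(-4 - 4)*0/3) = 1/(3484 - (-1424)*0/3) = 1/(3484 - 178/3*0) = 1/(3484 + 0) = 1/3484 ≈ 0.00028703)
Z - s = -18037 - 1*1/3484 = -18037 - 1/3484 = -62840909/3484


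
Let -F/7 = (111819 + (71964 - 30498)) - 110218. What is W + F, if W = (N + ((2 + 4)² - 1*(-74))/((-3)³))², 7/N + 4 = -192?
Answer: -172290732935/571536 ≈ -3.0145e+5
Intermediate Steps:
N = -1/28 (N = 7/(-4 - 192) = 7/(-196) = 7*(-1/196) = -1/28 ≈ -0.035714)
F = -301469 (F = -7*((111819 + (71964 - 30498)) - 110218) = -7*((111819 + 41466) - 110218) = -7*(153285 - 110218) = -7*43067 = -301469)
W = 9653449/571536 (W = (-1/28 + ((2 + 4)² - 1*(-74))/((-3)³))² = (-1/28 + (6² + 74)/(-27))² = (-1/28 + (36 + 74)*(-1/27))² = (-1/28 + 110*(-1/27))² = (-1/28 - 110/27)² = (-3107/756)² = 9653449/571536 ≈ 16.890)
W + F = 9653449/571536 - 301469 = -172290732935/571536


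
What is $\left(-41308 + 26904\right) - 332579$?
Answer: $-346983$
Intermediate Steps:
$\left(-41308 + 26904\right) - 332579 = -14404 - 332579 = -346983$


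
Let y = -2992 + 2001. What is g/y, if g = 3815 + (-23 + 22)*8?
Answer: -3807/991 ≈ -3.8416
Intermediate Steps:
g = 3807 (g = 3815 - 1*8 = 3815 - 8 = 3807)
y = -991
g/y = 3807/(-991) = 3807*(-1/991) = -3807/991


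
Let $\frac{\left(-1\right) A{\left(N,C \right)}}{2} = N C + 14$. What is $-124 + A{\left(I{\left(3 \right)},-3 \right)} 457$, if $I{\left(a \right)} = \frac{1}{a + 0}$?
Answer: $-12006$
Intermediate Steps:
$I{\left(a \right)} = \frac{1}{a}$
$A{\left(N,C \right)} = -28 - 2 C N$ ($A{\left(N,C \right)} = - 2 \left(N C + 14\right) = - 2 \left(C N + 14\right) = - 2 \left(14 + C N\right) = -28 - 2 C N$)
$-124 + A{\left(I{\left(3 \right)},-3 \right)} 457 = -124 + \left(-28 - - \frac{6}{3}\right) 457 = -124 + \left(-28 - \left(-6\right) \frac{1}{3}\right) 457 = -124 + \left(-28 + 2\right) 457 = -124 - 11882 = -12006$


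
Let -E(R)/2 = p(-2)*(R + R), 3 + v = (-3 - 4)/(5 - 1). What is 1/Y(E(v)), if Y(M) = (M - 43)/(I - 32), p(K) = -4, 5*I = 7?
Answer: 9/35 ≈ 0.25714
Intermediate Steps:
I = 7/5 (I = (1/5)*7 = 7/5 ≈ 1.4000)
v = -19/4 (v = -3 + (-3 - 4)/(5 - 1) = -3 - 7/4 = -19/4 ≈ -4.7500)
E(R) = 16*R (E(R) = -(-8)*(R + R) = -(-8)*2*R = -(-16)*R = 16*R)
Y(M) = 215/153 - 5*M/153 (Y(M) = (M - 43)/(7/5 - 32) = (-43 + M)/(-153/5) = (-43 + M)*(-5/153) = 215/153 - 5*M/153)
1/Y(E(v)) = 1/(215/153 - 80*(-19)/(153*4)) = 1/(215/153 - 5/153*(-76)) = 1/(215/153 + 380/153) = 1/(35/9) = 9/35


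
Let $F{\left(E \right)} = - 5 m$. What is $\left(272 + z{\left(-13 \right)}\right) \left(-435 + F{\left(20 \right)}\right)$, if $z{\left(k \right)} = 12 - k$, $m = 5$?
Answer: $-136620$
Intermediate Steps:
$F{\left(E \right)} = -25$ ($F{\left(E \right)} = \left(-5\right) 5 = -25$)
$\left(272 + z{\left(-13 \right)}\right) \left(-435 + F{\left(20 \right)}\right) = \left(272 + \left(12 - -13\right)\right) \left(-435 - 25\right) = \left(272 + \left(12 + 13\right)\right) \left(-460\right) = \left(272 + 25\right) \left(-460\right) = 297 \left(-460\right) = -136620$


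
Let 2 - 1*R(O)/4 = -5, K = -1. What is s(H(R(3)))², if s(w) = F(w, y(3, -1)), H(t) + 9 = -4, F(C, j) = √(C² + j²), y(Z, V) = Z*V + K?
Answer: 185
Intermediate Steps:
R(O) = 28 (R(O) = 8 - 4*(-5) = 8 + 20 = 28)
y(Z, V) = -1 + V*Z (y(Z, V) = Z*V - 1 = V*Z - 1 = -1 + V*Z)
H(t) = -13 (H(t) = -9 - 4 = -13)
s(w) = √(16 + w²) (s(w) = √(w² + (-1 - 1*3)²) = √(w² + (-1 - 3)²) = √(w² + (-4)²) = √(w² + 16) = √(16 + w²))
s(H(R(3)))² = (√(16 + (-13)²))² = (√(16 + 169))² = (√185)² = 185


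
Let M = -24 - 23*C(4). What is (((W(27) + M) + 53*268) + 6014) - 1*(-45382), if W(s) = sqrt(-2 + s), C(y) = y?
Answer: 65489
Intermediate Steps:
M = -116 (M = -24 - 23*4 = -24 - 92 = -116)
(((W(27) + M) + 53*268) + 6014) - 1*(-45382) = (((sqrt(-2 + 27) - 116) + 53*268) + 6014) - 1*(-45382) = (((sqrt(25) - 116) + 14204) + 6014) + 45382 = (((5 - 116) + 14204) + 6014) + 45382 = ((-111 + 14204) + 6014) + 45382 = (14093 + 6014) + 45382 = 20107 + 45382 = 65489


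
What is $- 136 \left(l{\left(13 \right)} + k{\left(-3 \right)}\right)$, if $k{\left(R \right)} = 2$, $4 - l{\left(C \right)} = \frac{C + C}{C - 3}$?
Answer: $- \frac{2312}{5} \approx -462.4$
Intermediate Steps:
$l{\left(C \right)} = 4 - \frac{2 C}{-3 + C}$ ($l{\left(C \right)} = 4 - \frac{C + C}{C - 3} = 4 - \frac{2 C}{-3 + C}$)
$- 136 \left(l{\left(13 \right)} + k{\left(-3 \right)}\right) = - 136 \left(\frac{2 \left(-6 + 13\right)}{-3 + 13} + 2\right) = - 136 \left(2 \cdot \frac{1}{10} \cdot 7 + 2\right) = - 136 \left(\frac{7}{5} + 2\right) = \left(-136\right) \frac{17}{5} = - \frac{2312}{5}$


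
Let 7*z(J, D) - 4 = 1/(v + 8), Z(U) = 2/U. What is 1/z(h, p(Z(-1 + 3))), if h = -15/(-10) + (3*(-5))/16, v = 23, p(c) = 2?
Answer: 217/125 ≈ 1.7360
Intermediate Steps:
h = 9/16 (h = -15*(-1/10) - 15*1/16 = 3/2 - 15/16 = 9/16 ≈ 0.56250)
z(J, D) = 125/217 (z(J, D) = 4/7 + 1/(7*(23 + 8)) = 4/7 + (1/7)/31 = 4/7 + (1/7)*(1/31) = 4/7 + 1/217 = 125/217)
1/z(h, p(Z(-1 + 3))) = 1/(125/217) = 217/125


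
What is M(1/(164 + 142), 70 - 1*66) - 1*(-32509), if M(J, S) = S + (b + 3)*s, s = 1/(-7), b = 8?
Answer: 227580/7 ≈ 32511.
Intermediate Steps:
s = -1/7 ≈ -0.14286
M(J, S) = -11/7 + S (M(J, S) = S + (8 + 3)*(-1/7) = S + 11*(-1/7) = S - 11/7 = -11/7 + S)
M(1/(164 + 142), 70 - 1*66) - 1*(-32509) = (-11/7 + (70 - 1*66)) - 1*(-32509) = (-11/7 + (70 - 66)) + 32509 = (-11/7 + 4) + 32509 = 17/7 + 32509 = 227580/7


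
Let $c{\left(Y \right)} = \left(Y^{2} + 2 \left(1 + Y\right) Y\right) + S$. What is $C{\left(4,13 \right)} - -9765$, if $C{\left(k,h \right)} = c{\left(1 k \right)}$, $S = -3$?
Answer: $9818$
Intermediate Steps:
$c{\left(Y \right)} = -3 + Y^{2} + Y \left(2 + 2 Y\right)$ ($c{\left(Y \right)} = \left(Y^{2} + 2 \left(1 + Y\right) Y\right) - 3 = \left(Y^{2} + \left(2 + 2 Y\right) Y\right) - 3 = \left(Y^{2} + Y \left(2 + 2 Y\right)\right) - 3 = -3 + Y^{2} + Y \left(2 + 2 Y\right)$)
$C{\left(k,h \right)} = -3 + 2 k + 3 k^{2}$ ($C{\left(k,h \right)} = -3 + 2 \cdot 1 k + 3 \left(1 k\right)^{2} = -3 + 2 k + 3 k^{2}$)
$C{\left(4,13 \right)} - -9765 = \left(-3 + 2 \cdot 4 + 3 \cdot 4^{2}\right) - -9765 = \left(-3 + 8 + 3 \cdot 16\right) + 9765 = \left(-3 + 8 + 48\right) + 9765 = 53 + 9765 = 9818$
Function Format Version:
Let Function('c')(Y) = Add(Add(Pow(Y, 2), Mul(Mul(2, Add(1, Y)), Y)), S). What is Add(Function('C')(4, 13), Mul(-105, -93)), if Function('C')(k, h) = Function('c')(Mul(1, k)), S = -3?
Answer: 9818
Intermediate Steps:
Function('c')(Y) = Add(-3, Pow(Y, 2), Mul(Y, Add(2, Mul(2, Y)))) (Function('c')(Y) = Add(Add(Pow(Y, 2), Mul(Mul(2, Add(1, Y)), Y)), -3) = Add(Add(Pow(Y, 2), Mul(Add(2, Mul(2, Y)), Y)), -3) = Add(Add(Pow(Y, 2), Mul(Y, Add(2, Mul(2, Y)))), -3) = Add(-3, Pow(Y, 2), Mul(Y, Add(2, Mul(2, Y)))))
Function('C')(k, h) = Add(-3, Mul(2, k), Mul(3, Pow(k, 2))) (Function('C')(k, h) = Add(-3, Mul(2, Mul(1, k)), Mul(3, Pow(Mul(1, k), 2))) = Add(-3, Mul(2, k), Mul(3, Pow(k, 2))))
Add(Function('C')(4, 13), Mul(-105, -93)) = Add(Add(-3, Mul(2, 4), Mul(3, Pow(4, 2))), Mul(-105, -93)) = Add(Add(-3, 8, Mul(3, 16)), 9765) = Add(Add(-3, 8, 48), 9765) = Add(53, 9765) = 9818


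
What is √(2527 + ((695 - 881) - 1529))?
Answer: 2*√203 ≈ 28.496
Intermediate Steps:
√(2527 + ((695 - 881) - 1529)) = √(2527 + (-186 - 1529)) = √(2527 - 1715) = √812 = 2*√203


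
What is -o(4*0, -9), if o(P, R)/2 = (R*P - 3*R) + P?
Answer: -54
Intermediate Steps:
o(P, R) = -6*R + 2*P + 2*P*R (o(P, R) = 2*((R*P - 3*R) + P) = 2*((P*R - 3*R) + P) = 2*((-3*R + P*R) + P) = 2*(P - 3*R + P*R) = -6*R + 2*P + 2*P*R)
-o(4*0, -9) = -(-6*(-9) + 2*(4*0) + 2*(4*0)*(-9)) = -(54 + 2*0 + 2*0*(-9)) = -(54 + 0 + 0) = -1*54 = -54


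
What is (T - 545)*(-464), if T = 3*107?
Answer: 103936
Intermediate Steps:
T = 321
(T - 545)*(-464) = (321 - 545)*(-464) = -224*(-464) = 103936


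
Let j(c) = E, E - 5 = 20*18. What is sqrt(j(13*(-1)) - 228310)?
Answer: I*sqrt(227945) ≈ 477.44*I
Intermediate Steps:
E = 365 (E = 5 + 20*18 = 5 + 360 = 365)
j(c) = 365
sqrt(j(13*(-1)) - 228310) = sqrt(365 - 228310) = sqrt(-227945) = I*sqrt(227945)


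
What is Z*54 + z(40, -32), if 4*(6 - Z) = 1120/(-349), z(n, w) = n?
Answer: 142156/349 ≈ 407.32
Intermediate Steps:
Z = 2374/349 (Z = 6 - 280/(-349) = 6 - 280*(-1)/349 = 6 - ¼*(-1120/349) = 6 + 280/349 = 2374/349 ≈ 6.8023)
Z*54 + z(40, -32) = (2374/349)*54 + 40 = 128196/349 + 40 = 142156/349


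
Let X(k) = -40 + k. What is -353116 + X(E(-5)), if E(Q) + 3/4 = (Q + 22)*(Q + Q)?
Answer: -1413307/4 ≈ -3.5333e+5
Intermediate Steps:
E(Q) = -3/4 + 2*Q*(22 + Q) (E(Q) = -3/4 + (Q + 22)*(Q + Q) = -3/4 + (22 + Q)*(2*Q) = -3/4 + 2*Q*(22 + Q))
-353116 + X(E(-5)) = -353116 + (-40 + (-3/4 + 2*(-5)**2 + 44*(-5))) = -353116 + (-40 + (-3/4 + 2*25 - 220)) = -353116 + (-40 + (-3/4 + 50 - 220)) = -353116 + (-40 - 683/4) = -353116 - 843/4 = -1413307/4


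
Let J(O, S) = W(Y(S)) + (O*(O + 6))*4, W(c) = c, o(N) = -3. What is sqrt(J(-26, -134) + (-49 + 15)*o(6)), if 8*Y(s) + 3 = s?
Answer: sqrt(34638)/4 ≈ 46.528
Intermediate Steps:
Y(s) = -3/8 + s/8
J(O, S) = -3/8 + S/8 + 4*O*(6 + O) (J(O, S) = (-3/8 + S/8) + (O*(O + 6))*4 = (-3/8 + S/8) + (O*(6 + O))*4 = (-3/8 + S/8) + 4*O*(6 + O) = -3/8 + S/8 + 4*O*(6 + O))
sqrt(J(-26, -134) + (-49 + 15)*o(6)) = sqrt((-3/8 + 4*(-26)**2 + 24*(-26) + (1/8)*(-134)) + (-49 + 15)*(-3)) = sqrt((-3/8 + 4*676 - 624 - 67/4) - 34*(-3)) = sqrt((-3/8 + 2704 - 624 - 67/4) + 102) = sqrt(16503/8 + 102) = sqrt(17319/8) = sqrt(34638)/4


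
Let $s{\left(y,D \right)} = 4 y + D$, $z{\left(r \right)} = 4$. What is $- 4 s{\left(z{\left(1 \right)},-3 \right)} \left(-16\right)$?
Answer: $832$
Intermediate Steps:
$s{\left(y,D \right)} = D + 4 y$
$- 4 s{\left(z{\left(1 \right)},-3 \right)} \left(-16\right) = - 4 \left(-3 + 4 \cdot 4\right) \left(-16\right) = - 4 \left(-3 + 16\right) \left(-16\right) = \left(-4\right) 13 \left(-16\right) = \left(-52\right) \left(-16\right) = 832$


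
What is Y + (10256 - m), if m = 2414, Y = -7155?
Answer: 687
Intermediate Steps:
Y + (10256 - m) = -7155 + (10256 - 1*2414) = -7155 + (10256 - 2414) = -7155 + 7842 = 687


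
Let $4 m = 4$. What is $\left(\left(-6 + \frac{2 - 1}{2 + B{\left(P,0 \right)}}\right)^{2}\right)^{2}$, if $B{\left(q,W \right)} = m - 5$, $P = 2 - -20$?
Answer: $\frac{28561}{16} \approx 1785.1$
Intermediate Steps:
$m = 1$ ($m = \frac{1}{4} \cdot 4 = 1$)
$P = 22$ ($P = 2 + 20 = 22$)
$B{\left(q,W \right)} = -4$ ($B{\left(q,W \right)} = 1 - 5 = -4$)
$\left(\left(-6 + \frac{2 - 1}{2 + B{\left(P,0 \right)}}\right)^{2}\right)^{2} = \left(\left(-6 + \frac{2 - 1}{2 - 4}\right)^{2}\right)^{2} = \left(\left(-6 + 1 \frac{1}{-2}\right)^{2}\right)^{2} = \left(\left(-6 + 1 \left(- \frac{1}{2}\right)\right)^{2}\right)^{2} = \left(\left(-6 - \frac{1}{2}\right)^{2}\right)^{2} = \left(\left(- \frac{13}{2}\right)^{2}\right)^{2} = \left(\frac{169}{4}\right)^{2} = \frac{28561}{16}$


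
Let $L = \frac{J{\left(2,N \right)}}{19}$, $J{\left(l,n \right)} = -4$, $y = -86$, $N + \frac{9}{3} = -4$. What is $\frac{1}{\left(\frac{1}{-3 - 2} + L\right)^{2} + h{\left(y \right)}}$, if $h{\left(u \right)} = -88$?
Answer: $- \frac{9025}{792679} \approx -0.011385$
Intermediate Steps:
$N = -7$ ($N = -3 - 4 = -7$)
$L = - \frac{4}{19} \approx -0.21053$
$\frac{1}{\left(\frac{1}{-3 - 2} + L\right)^{2} + h{\left(y \right)}} = \frac{1}{\left(\frac{1}{-3 - 2} - \frac{4}{19}\right)^{2} - 88} = \frac{1}{\left(\frac{1}{-5} - \frac{4}{19}\right)^{2} - 88} = \frac{1}{\left(- \frac{1}{5} - \frac{4}{19}\right)^{2} - 88} = \frac{1}{\left(- \frac{39}{95}\right)^{2} - 88} = \frac{1}{\frac{1521}{9025} - 88} = \frac{1}{- \frac{792679}{9025}} = - \frac{9025}{792679}$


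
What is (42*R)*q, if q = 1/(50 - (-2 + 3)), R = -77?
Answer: -66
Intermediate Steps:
q = 1/49 (q = 1/(50 - 1*1) = 1/(50 - 1) = 1/49 ≈ 0.020408)
(42*R)*q = (42*(-77))*(1/49) = -3234*1/49 = -66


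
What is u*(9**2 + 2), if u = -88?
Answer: -7304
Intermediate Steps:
u*(9**2 + 2) = -88*(9**2 + 2) = -88*(81 + 2) = -88*83 = -7304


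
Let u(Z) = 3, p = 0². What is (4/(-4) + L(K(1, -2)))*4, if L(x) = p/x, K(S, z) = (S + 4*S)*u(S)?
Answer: -4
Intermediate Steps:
p = 0
K(S, z) = 15*S (K(S, z) = (S + 4*S)*3 = (5*S)*3 = 15*S)
L(x) = 0 (L(x) = 0/x = 0)
(4/(-4) + L(K(1, -2)))*4 = (4/(-4) + 0)*4 = (4*(-¼) + 0)*4 = (-1 + 0)*4 = -1*4 = -4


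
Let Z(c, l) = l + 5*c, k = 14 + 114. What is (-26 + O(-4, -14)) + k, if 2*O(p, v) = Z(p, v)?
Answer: 85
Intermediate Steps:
k = 128
O(p, v) = v/2 + 5*p/2 (O(p, v) = (v + 5*p)/2 = v/2 + 5*p/2)
(-26 + O(-4, -14)) + k = (-26 + ((1/2)*(-14) + (5/2)*(-4))) + 128 = (-26 + (-7 - 10)) + 128 = (-26 - 17) + 128 = -43 + 128 = 85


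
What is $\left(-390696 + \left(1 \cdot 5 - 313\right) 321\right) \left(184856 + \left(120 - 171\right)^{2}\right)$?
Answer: $-91772198748$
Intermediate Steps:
$\left(-390696 + \left(1 \cdot 5 - 313\right) 321\right) \left(184856 + \left(120 - 171\right)^{2}\right) = \left(-390696 + \left(5 - 313\right) 321\right) \left(184856 + \left(-51\right)^{2}\right) = \left(-390696 - 98868\right) \left(184856 + 2601\right) = \left(-390696 - 98868\right) 187457 = \left(-489564\right) 187457 = -91772198748$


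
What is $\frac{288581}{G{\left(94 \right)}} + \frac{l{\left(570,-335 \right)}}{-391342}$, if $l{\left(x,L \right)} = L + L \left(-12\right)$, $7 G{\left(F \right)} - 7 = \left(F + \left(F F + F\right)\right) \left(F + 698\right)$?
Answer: $\frac{764200309639}{2796927144130} \approx 0.27323$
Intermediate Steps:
$G{\left(F \right)} = 1 + \frac{\left(698 + F\right) \left(F^{2} + 2 F\right)}{7}$ ($G{\left(F \right)} = 1 + \frac{\left(F + \left(F F + F\right)\right) \left(F + 698\right)}{7} = 1 + \frac{\left(F + \left(F^{2} + F\right)\right) \left(698 + F\right)}{7} = 1 + \frac{\left(F + \left(F + F^{2}\right)\right) \left(698 + F\right)}{7} = 1 + \frac{\left(F^{2} + 2 F\right) \left(698 + F\right)}{7} = 1 + \frac{\left(698 + F\right) \left(F^{2} + 2 F\right)}{7}$)
$l{\left(x,L \right)} = - 11 L$ ($l{\left(x,L \right)} = L - 12 L = - 11 L$)
$\frac{288581}{G{\left(94 \right)}} + \frac{l{\left(570,-335 \right)}}{-391342} = \frac{288581}{1 + 100 \cdot 94^{2} + \frac{94^{3}}{7} + \frac{1396}{7} \cdot 94} + \frac{\left(-11\right) \left(-335\right)}{-391342} = \frac{288581}{1 + 100 \cdot 8836 + \frac{1}{7} \cdot 830584 + \frac{131224}{7}} + 3685 \left(- \frac{1}{391342}\right) = \frac{288581}{1 + 883600 + \frac{830584}{7} + \frac{131224}{7}} - \frac{3685}{391342} = \frac{288581}{\frac{7147015}{7}} - \frac{3685}{391342} = 288581 \cdot \frac{7}{7147015} - \frac{3685}{391342} = \frac{2020067}{7147015} - \frac{3685}{391342} = \frac{764200309639}{2796927144130}$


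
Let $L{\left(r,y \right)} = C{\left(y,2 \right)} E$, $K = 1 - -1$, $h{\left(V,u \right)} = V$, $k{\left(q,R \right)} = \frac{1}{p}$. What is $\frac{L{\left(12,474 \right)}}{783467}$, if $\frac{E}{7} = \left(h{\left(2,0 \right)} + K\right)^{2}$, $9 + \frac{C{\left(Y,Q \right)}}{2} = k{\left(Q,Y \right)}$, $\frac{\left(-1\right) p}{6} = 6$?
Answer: $- \frac{18200}{7051203} \approx -0.0025811$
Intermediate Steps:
$p = -36$ ($p = \left(-6\right) 6 = -36$)
$k{\left(q,R \right)} = - \frac{1}{36}$ ($k{\left(q,R \right)} = \frac{1}{-36} = - \frac{1}{36}$)
$K = 2$ ($K = 1 + 1 = 2$)
$C{\left(Y,Q \right)} = - \frac{325}{18}$ ($C{\left(Y,Q \right)} = -18 + 2 \left(- \frac{1}{36}\right) = -18 - \frac{1}{18} = - \frac{325}{18}$)
$E = 112$ ($E = 7 \left(2 + 2\right)^{2} = 7 \cdot 4^{2} = 7 \cdot 16 = 112$)
$L{\left(r,y \right)} = - \frac{18200}{9}$ ($L{\left(r,y \right)} = \left(- \frac{325}{18}\right) 112 = - \frac{18200}{9}$)
$\frac{L{\left(12,474 \right)}}{783467} = - \frac{18200}{9 \cdot 783467} = \left(- \frac{18200}{9}\right) \frac{1}{783467} = - \frac{18200}{7051203}$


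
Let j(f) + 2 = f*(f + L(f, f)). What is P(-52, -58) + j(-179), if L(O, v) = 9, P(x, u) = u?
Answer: 30370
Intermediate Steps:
j(f) = -2 + f*(9 + f) (j(f) = -2 + f*(f + 9) = -2 + f*(9 + f))
P(-52, -58) + j(-179) = -58 + (-2 + (-179)² + 9*(-179)) = -58 + (-2 + 32041 - 1611) = -58 + 30428 = 30370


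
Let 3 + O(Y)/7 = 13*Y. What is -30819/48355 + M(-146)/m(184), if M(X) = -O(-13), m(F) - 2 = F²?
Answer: -25927639/43084305 ≈ -0.60179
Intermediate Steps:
O(Y) = -21 + 91*Y (O(Y) = -21 + 7*(13*Y) = -21 + 91*Y)
m(F) = 2 + F²
M(X) = 1204 (M(X) = -(-21 + 91*(-13)) = -(-21 - 1183) = -1*(-1204) = 1204)
-30819/48355 + M(-146)/m(184) = -30819/48355 + 1204/(2 + 184²) = -30819*1/48355 + 1204/(2 + 33856) = -30819/48355 + 1204/33858 = -30819/48355 + 1204*(1/33858) = -30819/48355 + 602/16929 = -25927639/43084305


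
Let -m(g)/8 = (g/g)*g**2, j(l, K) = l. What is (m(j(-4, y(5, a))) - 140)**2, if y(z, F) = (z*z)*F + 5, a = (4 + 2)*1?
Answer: 71824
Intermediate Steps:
a = 6 (a = 6*1 = 6)
y(z, F) = 5 + F*z**2 (y(z, F) = z**2*F + 5 = F*z**2 + 5 = 5 + F*z**2)
m(g) = -8*g**2 (m(g) = -8*g/g*g**2 = -8*g**2)
(m(j(-4, y(5, a))) - 140)**2 = (-8*(-4)**2 - 140)**2 = (-8*16 - 140)**2 = (-128 - 140)**2 = (-268)**2 = 71824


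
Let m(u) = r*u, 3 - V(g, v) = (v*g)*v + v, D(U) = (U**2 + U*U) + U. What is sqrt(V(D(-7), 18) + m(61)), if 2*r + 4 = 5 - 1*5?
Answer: I*sqrt(29621) ≈ 172.11*I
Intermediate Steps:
D(U) = U + 2*U**2 (D(U) = (U**2 + U**2) + U = 2*U**2 + U = U + 2*U**2)
V(g, v) = 3 - v - g*v**2 (V(g, v) = 3 - ((v*g)*v + v) = 3 - ((g*v)*v + v) = 3 - (g*v**2 + v) = 3 - (v + g*v**2) = 3 + (-v - g*v**2) = 3 - v - g*v**2)
r = -2 (r = -2 + (5 - 1*5)/2 = -2 + (5 - 5)/2 = -2 + (1/2)*0 = -2 + 0 = -2)
m(u) = -2*u
sqrt(V(D(-7), 18) + m(61)) = sqrt((3 - 1*18 - 1*(-7*(1 + 2*(-7)))*18**2) - 2*61) = sqrt((3 - 18 - 1*(-7*(1 - 14))*324) - 122) = sqrt((3 - 18 - 1*(-7*(-13))*324) - 122) = sqrt((3 - 18 - 1*91*324) - 122) = sqrt((3 - 18 - 29484) - 122) = sqrt(-29499 - 122) = sqrt(-29621) = I*sqrt(29621)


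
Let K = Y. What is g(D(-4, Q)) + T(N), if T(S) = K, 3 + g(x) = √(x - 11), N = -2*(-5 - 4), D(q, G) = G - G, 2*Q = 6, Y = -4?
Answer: -7 + I*√11 ≈ -7.0 + 3.3166*I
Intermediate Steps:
K = -4
Q = 3 (Q = (½)*6 = 3)
D(q, G) = 0
N = 18 (N = -2*(-9) = 18)
g(x) = -3 + √(-11 + x) (g(x) = -3 + √(x - 11) = -3 + √(-11 + x))
T(S) = -4
g(D(-4, Q)) + T(N) = (-3 + √(-11 + 0)) - 4 = (-3 + √(-11)) - 4 = (-3 + I*√11) - 4 = -7 + I*√11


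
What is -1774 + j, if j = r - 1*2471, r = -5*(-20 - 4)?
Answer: -4125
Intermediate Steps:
r = 120 (r = -5*(-24) = 120)
j = -2351 (j = 120 - 1*2471 = 120 - 2471 = -2351)
-1774 + j = -1774 - 2351 = -4125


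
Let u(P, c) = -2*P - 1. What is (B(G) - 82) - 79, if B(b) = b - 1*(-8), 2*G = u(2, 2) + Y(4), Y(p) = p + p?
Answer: -303/2 ≈ -151.50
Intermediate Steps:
u(P, c) = -1 - 2*P
Y(p) = 2*p
G = 3/2 (G = ((-1 - 2*2) + 2*4)/2 = ((-1 - 4) + 8)/2 = (-5 + 8)/2 = (1/2)*3 = 3/2 ≈ 1.5000)
B(b) = 8 + b (B(b) = b + 8 = 8 + b)
(B(G) - 82) - 79 = ((8 + 3/2) - 82) - 79 = (19/2 - 82) - 79 = -145/2 - 79 = -303/2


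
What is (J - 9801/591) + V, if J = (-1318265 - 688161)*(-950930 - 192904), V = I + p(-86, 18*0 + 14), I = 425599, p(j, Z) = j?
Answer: 452118684447742/197 ≈ 2.2950e+12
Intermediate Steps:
V = 425513 (V = 425599 - 86 = 425513)
J = 2295018277284 (J = -2006426*(-1143834) = 2295018277284)
(J - 9801/591) + V = (2295018277284 - 9801/591) + 425513 = (2295018277284 - 9801*1/591) + 425513 = (2295018277284 - 3267/197) + 425513 = 452118600621681/197 + 425513 = 452118684447742/197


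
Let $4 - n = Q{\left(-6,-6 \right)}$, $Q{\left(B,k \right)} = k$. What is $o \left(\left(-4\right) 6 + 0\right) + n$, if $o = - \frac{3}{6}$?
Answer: $22$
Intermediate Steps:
$o = - \frac{1}{2}$ ($o = \left(-3\right) \frac{1}{6} = - \frac{1}{2} \approx -0.5$)
$n = 10$ ($n = 4 - -6 = 4 + 6 = 10$)
$o \left(\left(-4\right) 6 + 0\right) + n = - \frac{\left(-4\right) 6 + 0}{2} + 10 = - \frac{-24 + 0}{2} + 10 = \left(- \frac{1}{2}\right) \left(-24\right) + 10 = 12 + 10 = 22$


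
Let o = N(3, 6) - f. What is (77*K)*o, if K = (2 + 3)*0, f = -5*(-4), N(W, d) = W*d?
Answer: 0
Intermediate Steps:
f = 20
K = 0 (K = 5*0 = 0)
o = -2 (o = 3*6 - 1*20 = 18 - 20 = -2)
(77*K)*o = (77*0)*(-2) = 0*(-2) = 0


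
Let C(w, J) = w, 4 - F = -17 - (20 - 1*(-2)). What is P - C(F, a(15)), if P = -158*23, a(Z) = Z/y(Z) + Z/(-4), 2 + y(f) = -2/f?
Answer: -3677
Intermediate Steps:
y(f) = -2 - 2/f
a(Z) = -Z/4 + Z/(-2 - 2/Z) (a(Z) = Z/(-2 - 2/Z) + Z/(-4) = Z/(-2 - 2/Z) + Z*(-1/4) = Z/(-2 - 2/Z) - Z/4 = -Z/4 + Z/(-2 - 2/Z))
P = -3634
F = 43 (F = 4 - (-17 - (20 - 1*(-2))) = 4 - (-17 - (20 + 2)) = 4 - (-17 - 1*22) = 4 - (-17 - 22) = 4 - 1*(-39) = 4 + 39 = 43)
P - C(F, a(15)) = -3634 - 1*43 = -3634 - 43 = -3677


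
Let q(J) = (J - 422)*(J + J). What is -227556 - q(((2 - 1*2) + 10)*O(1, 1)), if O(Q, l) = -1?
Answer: -236196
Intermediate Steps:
q(J) = 2*J*(-422 + J) (q(J) = (-422 + J)*(2*J) = 2*J*(-422 + J))
-227556 - q(((2 - 1*2) + 10)*O(1, 1)) = -227556 - 2*((2 - 1*2) + 10)*(-1)*(-422 + ((2 - 1*2) + 10)*(-1)) = -227556 - 2*((2 - 2) + 10)*(-1)*(-422 + ((2 - 2) + 10)*(-1)) = -227556 - 2*(0 + 10)*(-1)*(-422 + (0 + 10)*(-1)) = -227556 - 2*10*(-1)*(-422 + 10*(-1)) = -227556 - 2*(-10)*(-422 - 10) = -227556 - 2*(-10)*(-432) = -227556 - 1*8640 = -227556 - 8640 = -236196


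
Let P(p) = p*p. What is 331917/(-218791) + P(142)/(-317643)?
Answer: -109842813355/69497429613 ≈ -1.5805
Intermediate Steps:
P(p) = p²
331917/(-218791) + P(142)/(-317643) = 331917/(-218791) + 142²/(-317643) = 331917*(-1/218791) + 20164*(-1/317643) = -331917/218791 - 20164/317643 = -109842813355/69497429613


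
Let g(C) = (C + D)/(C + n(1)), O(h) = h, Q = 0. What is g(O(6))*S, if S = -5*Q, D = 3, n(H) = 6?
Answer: 0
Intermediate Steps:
g(C) = (3 + C)/(6 + C) (g(C) = (C + 3)/(C + 6) = (3 + C)/(6 + C))
S = 0 (S = -5*0 = 0)
g(O(6))*S = ((3 + 6)/(6 + 6))*0 = (9/12)*0 = ((1/12)*9)*0 = (¾)*0 = 0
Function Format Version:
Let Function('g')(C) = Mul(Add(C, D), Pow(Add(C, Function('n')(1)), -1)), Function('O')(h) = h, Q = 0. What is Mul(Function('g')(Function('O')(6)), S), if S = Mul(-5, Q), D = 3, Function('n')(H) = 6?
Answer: 0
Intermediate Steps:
Function('g')(C) = Mul(Pow(Add(6, C), -1), Add(3, C)) (Function('g')(C) = Mul(Add(C, 3), Pow(Add(C, 6), -1)) = Mul(Add(3, C), Pow(Add(6, C), -1)) = Mul(Pow(Add(6, C), -1), Add(3, C)))
S = 0 (S = Mul(-5, 0) = 0)
Mul(Function('g')(Function('O')(6)), S) = Mul(Mul(Pow(Add(6, 6), -1), Add(3, 6)), 0) = Mul(Mul(Pow(12, -1), 9), 0) = Mul(Mul(Rational(1, 12), 9), 0) = Mul(Rational(3, 4), 0) = 0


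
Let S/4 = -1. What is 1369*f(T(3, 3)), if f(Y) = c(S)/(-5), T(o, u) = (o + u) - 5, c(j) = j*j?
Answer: -21904/5 ≈ -4380.8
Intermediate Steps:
S = -4 (S = 4*(-1) = -4)
c(j) = j²
T(o, u) = -5 + o + u
f(Y) = -16/5 (f(Y) = (-4)²/(-5) = 16*(-⅕) = -16/5)
1369*f(T(3, 3)) = 1369*(-16/5) = -21904/5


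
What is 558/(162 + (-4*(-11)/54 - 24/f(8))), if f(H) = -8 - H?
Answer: 30132/8873 ≈ 3.3959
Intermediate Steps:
558/(162 + (-4*(-11)/54 - 24/f(8))) = 558/(162 + (-4*(-11)/54 - 24/(-8 - 1*8))) = 558/(162 + (44*(1/54) - 24/(-8 - 8))) = 558/(162 + (22/27 - 24/(-16))) = 558/(162 + (22/27 - 24*(-1/16))) = 558/(162 + (22/27 + 3/2)) = 558/(162 + 125/54) = 558/(8873/54) = (54/8873)*558 = 30132/8873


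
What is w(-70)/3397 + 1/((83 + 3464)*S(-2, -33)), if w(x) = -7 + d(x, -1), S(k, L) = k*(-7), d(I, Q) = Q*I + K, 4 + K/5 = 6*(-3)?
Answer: -2330529/168688226 ≈ -0.013816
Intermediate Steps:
K = -110 (K = -20 + 5*(6*(-3)) = -20 + 5*(-18) = -20 - 90 = -110)
d(I, Q) = -110 + I*Q (d(I, Q) = Q*I - 110 = I*Q - 110 = -110 + I*Q)
S(k, L) = -7*k
w(x) = -117 - x (w(x) = -7 + (-110 + x*(-1)) = -7 + (-110 - x) = -117 - x)
w(-70)/3397 + 1/((83 + 3464)*S(-2, -33)) = (-117 - 1*(-70))/3397 + 1/((83 + 3464)*((-7*(-2)))) = (-117 + 70)*(1/3397) + 1/(3547*14) = -47*1/3397 + (1/3547)*(1/14) = -47/3397 + 1/49658 = -2330529/168688226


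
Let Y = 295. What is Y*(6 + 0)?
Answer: 1770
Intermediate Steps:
Y*(6 + 0) = 295*(6 + 0) = 295*6 = 1770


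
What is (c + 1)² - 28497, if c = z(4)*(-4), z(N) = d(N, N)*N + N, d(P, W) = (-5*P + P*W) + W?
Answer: -28272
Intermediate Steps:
d(P, W) = W - 5*P + P*W
z(N) = N + N*(N² - 4*N) (z(N) = (N - 5*N + N*N)*N + N = (N - 5*N + N²)*N + N = (N² - 4*N)*N + N = N*(N² - 4*N) + N = N + N*(N² - 4*N))
c = -16 (c = (4*(1 + 4² - 4*4))*(-4) = (4*(1 + 16 - 16))*(-4) = (4*1)*(-4) = 4*(-4) = -16)
(c + 1)² - 28497 = (-16 + 1)² - 28497 = (-15)² - 28497 = 225 - 28497 = -28272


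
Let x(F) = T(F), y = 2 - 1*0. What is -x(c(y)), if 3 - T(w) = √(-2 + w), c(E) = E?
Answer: -3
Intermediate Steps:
y = 2 (y = 2 + 0 = 2)
T(w) = 3 - √(-2 + w)
x(F) = 3 - √(-2 + F)
-x(c(y)) = -(3 - √(-2 + 2)) = -(3 - √0) = -(3 - 1*0) = -(3 + 0) = -1*3 = -3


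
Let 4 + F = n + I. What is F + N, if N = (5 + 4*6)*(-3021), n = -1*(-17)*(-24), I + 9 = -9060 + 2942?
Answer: -94148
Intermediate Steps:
I = -6127 (I = -9 + (-9060 + 2942) = -9 - 6118 = -6127)
n = -408 (n = 17*(-24) = -408)
F = -6539 (F = -4 + (-408 - 6127) = -4 - 6535 = -6539)
N = -87609 (N = (5 + 24)*(-3021) = 29*(-3021) = -87609)
F + N = -6539 - 87609 = -94148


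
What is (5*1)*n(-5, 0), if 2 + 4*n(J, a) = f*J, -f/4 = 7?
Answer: 345/2 ≈ 172.50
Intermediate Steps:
f = -28 (f = -4*7 = -28)
n(J, a) = -½ - 7*J (n(J, a) = -½ + (-28*J)/4 = -½ - 7*J)
(5*1)*n(-5, 0) = (5*1)*(-½ - 7*(-5)) = 5*(-½ + 35) = 5*(69/2) = 345/2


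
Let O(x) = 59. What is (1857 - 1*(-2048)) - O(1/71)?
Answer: 3846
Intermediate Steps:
(1857 - 1*(-2048)) - O(1/71) = (1857 - 1*(-2048)) - 1*59 = (1857 + 2048) - 59 = 3905 - 59 = 3846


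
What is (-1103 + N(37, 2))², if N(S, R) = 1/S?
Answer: 1665456100/1369 ≈ 1.2166e+6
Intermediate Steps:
(-1103 + N(37, 2))² = (-1103 + 1/37)² = (-40810/37)² = 1665456100/1369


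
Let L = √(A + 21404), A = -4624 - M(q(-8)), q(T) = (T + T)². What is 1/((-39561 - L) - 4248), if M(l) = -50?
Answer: -859/37631601 + √1870/639737217 ≈ -2.2759e-5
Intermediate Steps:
q(T) = 4*T² (q(T) = (2*T)² = 4*T²)
A = -4574 (A = -4624 - 1*(-50) = -4624 + 50 = -4574)
L = 3*√1870 (L = √(-4574 + 21404) = √16830 = 3*√1870 ≈ 129.73)
1/((-39561 - L) - 4248) = 1/((-39561 - 3*√1870) - 4248) = 1/(-43809 - 3*√1870)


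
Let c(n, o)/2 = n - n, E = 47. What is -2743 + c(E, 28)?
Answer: -2743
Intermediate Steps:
c(n, o) = 0 (c(n, o) = 2*(n - n) = 2*0 = 0)
-2743 + c(E, 28) = -2743 + 0 = -2743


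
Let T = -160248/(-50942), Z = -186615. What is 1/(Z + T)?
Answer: -25471/4753190541 ≈ -5.3587e-6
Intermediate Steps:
T = 80124/25471 (T = -160248*(-1/50942) = 80124/25471 ≈ 3.1457)
1/(Z + T) = 1/(-186615 + 80124/25471) = 1/(-4753190541/25471) = -25471/4753190541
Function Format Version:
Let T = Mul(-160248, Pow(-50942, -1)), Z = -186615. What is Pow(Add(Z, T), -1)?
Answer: Rational(-25471, 4753190541) ≈ -5.3587e-6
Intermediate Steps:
T = Rational(80124, 25471) (T = Mul(-160248, Rational(-1, 50942)) = Rational(80124, 25471) ≈ 3.1457)
Pow(Add(Z, T), -1) = Pow(Add(-186615, Rational(80124, 25471)), -1) = Pow(Rational(-4753190541, 25471), -1) = Rational(-25471, 4753190541)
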